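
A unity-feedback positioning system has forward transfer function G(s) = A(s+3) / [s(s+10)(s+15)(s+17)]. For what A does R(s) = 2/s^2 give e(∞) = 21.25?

80

The open loop has one pole at the origin → type 1 system.
K_v = lim_{s→0} s·G(s) = A·3 / (10·15·17) = (1/850)·A.
e_ss = 2/K_v = 21.25 ⇒ K_v = 8/85 ⇒ A = (8/85)/(1/850) = 80.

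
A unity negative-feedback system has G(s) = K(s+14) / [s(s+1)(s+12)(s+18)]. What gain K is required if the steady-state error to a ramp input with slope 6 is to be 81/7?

8

One free integrator in G(s): this is a type 1 system.
K_v = lim_{s→0} s·G(s) = K·14 / (1·12·18) = (7/108)·K.
e_ss = 6/K_v = 81/7 ⇒ K_v = 14/27 ⇒ K = (14/27)/(7/108) = 8.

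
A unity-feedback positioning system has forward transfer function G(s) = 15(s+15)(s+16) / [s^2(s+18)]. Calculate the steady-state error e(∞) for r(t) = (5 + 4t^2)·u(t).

0.04

G(s) has two factors of s in the denominator, so the system is type 2. Treating each term separately:
  • 5: tracked with zero error.
  • 4t^2: e_ss = 8/K_a with K_a=200 → 0.04.
Total e_ss = 0.04.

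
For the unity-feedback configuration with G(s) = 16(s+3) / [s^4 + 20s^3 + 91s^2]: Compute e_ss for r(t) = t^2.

Factoring s^2 from the denominator leaves a polynomial with constant term 91, so the system is type 2.
K_a = lim_{s→0} s^2·G(s) = 16·3 / 91 = 48/91.
r(t) = t^2 gives R(s) = 2/s^3.
e_ss = 2/K_a = 2/(48/91) = 91/24.

91/24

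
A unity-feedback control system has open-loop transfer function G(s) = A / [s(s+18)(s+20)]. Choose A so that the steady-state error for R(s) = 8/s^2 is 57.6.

The open loop has one pole at the origin → type 1 system.
K_v = lim_{s→0} s·G(s) = A / (18·20) = (1/360)·A.
e_ss = 8/K_v = 57.6 ⇒ K_v = 5/36 ⇒ A = (5/36)/(1/360) = 50.

50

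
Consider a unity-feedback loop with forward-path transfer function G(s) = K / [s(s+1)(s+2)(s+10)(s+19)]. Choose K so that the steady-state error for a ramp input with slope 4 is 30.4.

50

The open loop has one pole at the origin → type 1 system.
K_v = lim_{s→0} s·G(s) = K / (1·2·10·19) = (1/380)·K.
e_ss = 4/K_v = 30.4 ⇒ K_v = 5/38 ⇒ K = (5/38)/(1/380) = 50.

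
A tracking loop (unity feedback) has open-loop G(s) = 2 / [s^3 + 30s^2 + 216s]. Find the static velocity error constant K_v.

Lowest-order denominator term is 216s, so the open loop has 1 pole at the origin → type 1 system.
K_v = lim_{s→0} s·G(s) = 2 / 216 = 1/108.

1/108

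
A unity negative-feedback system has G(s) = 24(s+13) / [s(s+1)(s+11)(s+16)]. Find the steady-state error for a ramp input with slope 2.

44/39

G(s) has one factor of s in the denominator, so the system is type 1.
K_v = lim_{s→0} s·G(s) = 24·13 / (1·11·16) = 39/22.
e_ss = 2/K_v = 2/(39/22) = 44/39.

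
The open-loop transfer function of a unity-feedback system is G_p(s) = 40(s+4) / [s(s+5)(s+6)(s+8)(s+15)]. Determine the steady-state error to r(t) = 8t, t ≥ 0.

System type = 1 (one pole at s=0).
K_v = lim_{s→0} s·G_p(s) = 40·4 / (5·6·8·15) = 2/45.
e_ss = 8/K_v = 8/(2/45) = 180.

180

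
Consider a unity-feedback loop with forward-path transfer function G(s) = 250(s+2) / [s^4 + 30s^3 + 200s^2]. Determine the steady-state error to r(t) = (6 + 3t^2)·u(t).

2.4

Lowest-order denominator term is 200s^2, so the open loop has 2 poles at the origin → type 2 system. By superposition:
  • 6: tracked with zero error.
  • 3t^2: e_ss = 6/K_a with K_a=2.5 → 2.4.
Total e_ss = 2.4.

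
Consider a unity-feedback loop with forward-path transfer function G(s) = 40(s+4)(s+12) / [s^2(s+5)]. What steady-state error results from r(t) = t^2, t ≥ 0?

1/192

G(s) has two factors of s in the denominator, so the system is type 2.
K_a = lim_{s→0} s^2·G(s) = 40·4·12 / (5) = 384.
r(t) = t^2 gives R(s) = 2/s^3.
e_ss = 2/K_a = 2/384 = 1/192.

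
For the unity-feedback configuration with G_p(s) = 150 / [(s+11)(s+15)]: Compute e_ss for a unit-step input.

11/21

The open loop has no poles at the origin → type 0 system.
K_p = lim_{s→0} G_p(s) = 150 / (11·15) = 10/11.
e_ss = 1/(1 + K_p) = 1/(21/11) = 11/21.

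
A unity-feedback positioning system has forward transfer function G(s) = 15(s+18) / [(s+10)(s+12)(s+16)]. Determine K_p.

9/64

G(s) has no factors of s in the denominator, so the system is type 0.
K_p = lim_{s→0} G(s) = 15·18 / (10·12·16) = 9/64.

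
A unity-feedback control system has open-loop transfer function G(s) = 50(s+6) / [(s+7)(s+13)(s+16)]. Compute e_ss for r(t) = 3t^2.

infinity

The open loop has no poles at the origin → type 0 system.
For a type-0 system K_a = 0, so e_ss to a parabolic input is unbounded.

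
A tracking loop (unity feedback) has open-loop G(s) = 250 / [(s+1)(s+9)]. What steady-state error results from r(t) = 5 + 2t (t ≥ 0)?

infinity

System type = 0 (no poles at s=0). Treating each term separately:
  • 5: e_ss = 5/(1+K_p) with K_p=250/9 → 45/259.
  • 2t: a type-0 system cannot track it, e_ss → ∞.
The unbounded component dominates.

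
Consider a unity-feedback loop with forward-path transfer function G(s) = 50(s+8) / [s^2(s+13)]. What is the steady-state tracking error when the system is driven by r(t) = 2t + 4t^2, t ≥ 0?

0.26

Two free integrators in G(s): this is a type 2 system. Taking each input component in turn:
  • 2t: tracked with zero error.
  • 4t^2: e_ss = 8/K_a with K_a=400/13 → 0.26.
Total e_ss = 0.26.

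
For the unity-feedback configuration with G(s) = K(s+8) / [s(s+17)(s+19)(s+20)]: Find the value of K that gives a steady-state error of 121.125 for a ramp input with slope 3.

20

One free integrator in G(s): this is a type 1 system.
K_v = lim_{s→0} s·G(s) = K·8 / (17·19·20) = (2/1615)·K.
e_ss = 3/K_v = 121.125 ⇒ K_v = 8/323 ⇒ K = (8/323)/(2/1615) = 20.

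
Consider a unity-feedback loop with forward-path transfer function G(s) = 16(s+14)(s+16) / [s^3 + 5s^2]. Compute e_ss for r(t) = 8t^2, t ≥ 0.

Factoring s^2 from the denominator leaves a polynomial with constant term 5, so the system is type 2.
K_a = lim_{s→0} s^2·G(s) = 16·14·16 / 5 = 716.8.
r(t) = 8t^2 gives R(s) = 16/s^3.
e_ss = 16/K_a = 16/716.8 = 5/224.

5/224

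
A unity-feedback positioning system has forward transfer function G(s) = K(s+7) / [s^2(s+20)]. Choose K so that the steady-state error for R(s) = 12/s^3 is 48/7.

5

Two free integrators in G(s): this is a type 2 system.
K_a = lim_{s→0} s^2·G(s) = K·7 / (20) = 0.35·K.
e_ss = 12/K_a = 48/7 ⇒ K_a = 1.75 ⇒ K = 1.75/0.35 = 5.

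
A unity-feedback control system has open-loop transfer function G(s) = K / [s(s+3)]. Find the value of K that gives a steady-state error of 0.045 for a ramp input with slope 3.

200

The open loop has one pole at the origin → type 1 system.
K_v = lim_{s→0} s·G(s) = K / (3) = (1/3)·K.
e_ss = 3/K_v = 0.045 ⇒ K_v = 200/3 ⇒ K = (200/3)/(1/3) = 200.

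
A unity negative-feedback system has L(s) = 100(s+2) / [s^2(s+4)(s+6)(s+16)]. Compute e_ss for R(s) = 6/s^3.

Two free integrators in L(s): this is a type 2 system.
K_a = lim_{s→0} s^2·L(s) = 100·2 / (4·6·16) = 25/48.
r(t) = 3t^2 gives R(s) = 6/s^3.
e_ss = 6/K_a = 6/(25/48) = 11.52.

11.52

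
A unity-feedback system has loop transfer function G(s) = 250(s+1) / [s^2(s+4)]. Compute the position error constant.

K_p = lim_{s→0} G(s); with 2 poles at the origin the limit diverges, so K_p = ∞.

infinity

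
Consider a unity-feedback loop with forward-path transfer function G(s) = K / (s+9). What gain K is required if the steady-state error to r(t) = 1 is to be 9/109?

100

No free integrators in G(s): this is a type 0 system.
K_p = lim_{s→0} G(s) = K / (9) = (1/9)·K.
e_ss = 1/(1 + K_p) = 9/109 ⇒ 1 + (1/9)·K = 109/9 ⇒ K = 100.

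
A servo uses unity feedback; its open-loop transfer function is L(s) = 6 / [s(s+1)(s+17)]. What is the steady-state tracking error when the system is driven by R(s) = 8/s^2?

68/3

System type = 1 (one pole at s=0).
K_v = lim_{s→0} s·L(s) = 6 / (1·17) = 6/17.
e_ss = 8/K_v = 8/(6/17) = 68/3.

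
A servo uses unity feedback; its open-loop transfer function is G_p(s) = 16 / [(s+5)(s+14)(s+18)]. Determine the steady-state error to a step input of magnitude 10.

G_p(s) has no factors of s in the denominator, so the system is type 0.
K_p = lim_{s→0} G_p(s) = 16 / (5·14·18) = 4/315.
e_ss = 10/(1 + K_p) = 10/(319/315) = 3150/319.

3150/319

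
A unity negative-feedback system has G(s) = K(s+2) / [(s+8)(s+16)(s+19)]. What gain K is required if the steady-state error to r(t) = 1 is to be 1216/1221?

G(s) has no factors of s in the denominator, so the system is type 0.
K_p = lim_{s→0} G(s) = K·2 / (8·16·19) = (1/1216)·K.
e_ss = 1/(1 + K_p) = 1216/1221 ⇒ 1 + (1/1216)·K = 1221/1216 ⇒ K = 5.

5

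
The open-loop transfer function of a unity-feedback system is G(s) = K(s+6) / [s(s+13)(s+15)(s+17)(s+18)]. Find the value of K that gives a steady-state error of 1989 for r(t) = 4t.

One free integrator in G(s): this is a type 1 system.
K_v = lim_{s→0} s·G(s) = K·6 / (13·15·17·18) = (1/9945)·K.
e_ss = 4/K_v = 1989 ⇒ K_v = 4/1989 ⇒ K = (4/1989)/(1/9945) = 20.

20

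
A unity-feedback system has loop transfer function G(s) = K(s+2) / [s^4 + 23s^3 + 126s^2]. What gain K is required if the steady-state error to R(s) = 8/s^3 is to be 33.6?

Lowest-order denominator term is 126s^2, so the open loop has 2 poles at the origin → type 2 system.
K_a = lim_{s→0} s^2·G(s) = K·2 / 126 = (1/63)·K.
e_ss = 8/K_a = 33.6 ⇒ K_a = 5/21 ⇒ K = (5/21)/(1/63) = 15.

15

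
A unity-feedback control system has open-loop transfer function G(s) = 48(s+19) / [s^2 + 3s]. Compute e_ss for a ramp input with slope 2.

Lowest-order denominator term is 3s, so the open loop has 1 pole at the origin → type 1 system.
K_v = lim_{s→0} s·G(s) = 48·19 / 3 = 304.
e_ss = 2/K_v = 2/304 = 1/152.

1/152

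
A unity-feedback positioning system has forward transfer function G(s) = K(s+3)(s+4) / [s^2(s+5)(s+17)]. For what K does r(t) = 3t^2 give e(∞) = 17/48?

Two free integrators in G(s): this is a type 2 system.
K_a = lim_{s→0} s^2·G(s) = K·3·4 / (5·17) = (12/85)·K.
e_ss = 6/K_a = 17/48 ⇒ K_a = 288/17 ⇒ K = (288/17)/(12/85) = 120.

120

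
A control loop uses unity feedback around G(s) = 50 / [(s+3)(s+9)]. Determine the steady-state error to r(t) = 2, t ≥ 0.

54/77

System type = 0 (no poles at s=0).
K_p = lim_{s→0} G(s) = 50 / (3·9) = 50/27.
e_ss = 2/(1 + K_p) = 2/(77/27) = 54/77.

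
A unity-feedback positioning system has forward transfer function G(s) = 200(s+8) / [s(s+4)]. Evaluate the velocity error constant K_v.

G(s) has one factor of s in the denominator, so the system is type 1.
K_v = lim_{s→0} s·G(s) = 200·8 / (4) = 400.

400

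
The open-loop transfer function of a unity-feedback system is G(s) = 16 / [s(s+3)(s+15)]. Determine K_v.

16/45

One free integrator in G(s): this is a type 1 system.
K_v = lim_{s→0} s·G(s) = 16 / (3·15) = 16/45.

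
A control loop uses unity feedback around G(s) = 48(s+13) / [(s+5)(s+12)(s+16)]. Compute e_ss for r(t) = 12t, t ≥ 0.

infinity

G(s) has no factors of s in the denominator, so the system is type 0.
K_v = lim_{s→0} s·G(s) = 0; the steady-state error to this ramp input grows without bound.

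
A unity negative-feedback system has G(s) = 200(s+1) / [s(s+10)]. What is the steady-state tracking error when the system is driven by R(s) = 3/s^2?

0.15

System type = 1 (one pole at s=0).
K_v = lim_{s→0} s·G(s) = 200·1 / (10) = 20.
e_ss = 3/K_v = 3/20 = 0.15.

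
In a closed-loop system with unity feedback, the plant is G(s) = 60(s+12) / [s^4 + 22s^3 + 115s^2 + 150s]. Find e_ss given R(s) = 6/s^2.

1.25

Lowest-order denominator term is 150s, so the open loop has 1 pole at the origin → type 1 system.
K_v = lim_{s→0} s·G(s) = 60·12 / 150 = 4.8.
e_ss = 6/K_v = 6/4.8 = 1.25.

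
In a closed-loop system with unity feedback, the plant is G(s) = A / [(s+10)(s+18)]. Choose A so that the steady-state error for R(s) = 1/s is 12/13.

The open loop has no poles at the origin → type 0 system.
K_p = lim_{s→0} G(s) = A / (10·18) = (1/180)·A.
e_ss = 1/(1 + K_p) = 12/13 ⇒ 1 + (1/180)·A = 13/12 ⇒ A = 15.

15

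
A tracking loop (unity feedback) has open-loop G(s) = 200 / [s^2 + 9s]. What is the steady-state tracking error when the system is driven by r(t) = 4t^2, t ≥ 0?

infinity

The denominator has no term below 9s — 1 pole at s=0, type 1.
For a type-1 system K_a = 0, so e_ss to a parabolic input is unbounded.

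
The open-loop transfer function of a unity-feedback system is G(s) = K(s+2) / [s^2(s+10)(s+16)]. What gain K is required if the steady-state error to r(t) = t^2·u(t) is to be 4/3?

The open loop has two poles at the origin → type 2 system.
K_a = lim_{s→0} s^2·G(s) = K·2 / (10·16) = 0.0125·K.
e_ss = 2/K_a = 4/3 ⇒ K_a = 1.5 ⇒ K = 1.5/0.0125 = 120.

120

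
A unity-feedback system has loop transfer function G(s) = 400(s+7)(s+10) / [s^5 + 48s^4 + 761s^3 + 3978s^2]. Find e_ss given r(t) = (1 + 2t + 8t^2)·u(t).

Factoring s^2 from the denominator leaves a polynomial with constant term 3978, so the system is type 2. By superposition:
  • 1: tracked with zero error.
  • 2t: tracked with zero error.
  • 8t^2: e_ss = 16/K_a with K_a=14000/1989 → 1989/875.
Total e_ss = 1989/875.

1989/875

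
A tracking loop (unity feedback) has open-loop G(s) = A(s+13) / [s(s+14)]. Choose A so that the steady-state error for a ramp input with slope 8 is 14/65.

40

G(s) has one factor of s in the denominator, so the system is type 1.
K_v = lim_{s→0} s·G(s) = A·13 / (14) = (13/14)·A.
e_ss = 8/K_v = 14/65 ⇒ K_v = 260/7 ⇒ A = (260/7)/(13/14) = 40.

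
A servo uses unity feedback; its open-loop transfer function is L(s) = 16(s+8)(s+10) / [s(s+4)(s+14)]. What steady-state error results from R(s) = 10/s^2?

System type = 1 (one pole at s=0).
K_v = lim_{s→0} s·L(s) = 16·8·10 / (4·14) = 160/7.
e_ss = 10/K_v = 10/(160/7) = 0.4375.

0.4375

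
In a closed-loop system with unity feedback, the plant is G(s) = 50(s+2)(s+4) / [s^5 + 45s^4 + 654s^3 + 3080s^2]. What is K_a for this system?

The denominator has no term below 3080s^2 — 2 poles at s=0, type 2.
K_a = lim_{s→0} s^2·G(s) = 50·2·4 / 3080 = 10/77.

10/77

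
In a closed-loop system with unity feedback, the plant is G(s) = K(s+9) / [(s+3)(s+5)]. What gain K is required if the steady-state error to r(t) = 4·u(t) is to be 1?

No free integrators in G(s): this is a type 0 system.
K_p = lim_{s→0} G(s) = K·9 / (3·5) = 0.6·K.
e_ss = 4/(1 + K_p) = 1 ⇒ 1 + 0.6·K = 4 ⇒ K = 5.

5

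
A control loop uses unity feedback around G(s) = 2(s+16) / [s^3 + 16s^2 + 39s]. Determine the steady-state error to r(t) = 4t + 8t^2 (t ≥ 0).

The denominator has no term below 39s — 1 pole at s=0, type 1. By superposition:
  • 4t: e_ss = 4/K_v with K_v=32/39 → 4.875.
  • 8t^2: a type-1 system cannot track it, e_ss → ∞.
The unbounded component dominates.

infinity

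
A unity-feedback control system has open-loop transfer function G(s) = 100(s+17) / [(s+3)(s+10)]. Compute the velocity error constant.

0

System type = 0 (no poles at s=0).
K_v = lim_{s→0} s·G(s) = 0 (the extra factor of s kills the finite limit).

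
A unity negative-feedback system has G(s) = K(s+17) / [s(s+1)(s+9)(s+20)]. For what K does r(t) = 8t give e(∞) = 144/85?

50

The open loop has one pole at the origin → type 1 system.
K_v = lim_{s→0} s·G(s) = K·17 / (1·9·20) = (17/180)·K.
e_ss = 8/K_v = 144/85 ⇒ K_v = 85/18 ⇒ K = (85/18)/(17/180) = 50.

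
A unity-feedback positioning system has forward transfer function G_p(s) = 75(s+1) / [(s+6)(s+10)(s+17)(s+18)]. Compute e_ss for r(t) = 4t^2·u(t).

No free integrators in G_p(s): this is a type 0 system.
K_a = lim_{s→0} s^2·G_p(s) = 0; the steady-state error to this parabolic input grows without bound.

infinity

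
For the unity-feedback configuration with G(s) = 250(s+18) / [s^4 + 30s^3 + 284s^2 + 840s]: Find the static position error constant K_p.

K_p = lim_{s→0} G(s); with 1 pole at the origin the limit diverges, so K_p = ∞.

infinity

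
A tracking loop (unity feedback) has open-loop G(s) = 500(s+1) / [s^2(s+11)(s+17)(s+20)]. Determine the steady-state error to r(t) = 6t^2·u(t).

89.76

Two free integrators in G(s): this is a type 2 system.
K_a = lim_{s→0} s^2·G(s) = 500·1 / (11·17·20) = 25/187.
r(t) = 6t^2 gives R(s) = 12/s^3.
e_ss = 12/K_a = 12/(25/187) = 89.76.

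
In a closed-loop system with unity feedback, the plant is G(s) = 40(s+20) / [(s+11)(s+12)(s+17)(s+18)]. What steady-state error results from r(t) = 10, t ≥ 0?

The open loop has no poles at the origin → type 0 system.
K_p = lim_{s→0} G(s) = 40·20 / (11·12·17·18) = 100/5049.
e_ss = 10/(1 + K_p) = 10/(5149/5049) = 50490/5149.

50490/5149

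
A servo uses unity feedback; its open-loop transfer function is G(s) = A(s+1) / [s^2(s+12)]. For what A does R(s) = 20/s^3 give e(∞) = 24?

System type = 2 (two poles at s=0).
K_a = lim_{s→0} s^2·G(s) = A·1 / (12) = (1/12)·A.
e_ss = 20/K_a = 24 ⇒ K_a = 5/6 ⇒ A = (5/6)/(1/12) = 10.

10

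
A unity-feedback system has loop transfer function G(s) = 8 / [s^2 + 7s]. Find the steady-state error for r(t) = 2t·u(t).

1.75

Factoring s from the denominator leaves a polynomial with constant term 7, so the system is type 1.
K_v = lim_{s→0} s·G(s) = 8 / 7 = 8/7.
e_ss = 2/K_v = 2/(8/7) = 1.75.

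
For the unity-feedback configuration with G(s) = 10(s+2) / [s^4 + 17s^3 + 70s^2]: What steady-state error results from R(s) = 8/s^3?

The denominator has no term below 70s^2 — 2 poles at s=0, type 2.
K_a = lim_{s→0} s^2·G(s) = 10·2 / 70 = 2/7.
r(t) = 4t^2 gives R(s) = 8/s^3.
e_ss = 8/K_a = 8/(2/7) = 28.

28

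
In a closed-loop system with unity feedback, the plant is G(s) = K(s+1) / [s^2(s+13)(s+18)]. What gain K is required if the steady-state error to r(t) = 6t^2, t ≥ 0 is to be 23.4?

Two free integrators in G(s): this is a type 2 system.
K_a = lim_{s→0} s^2·G(s) = K·1 / (13·18) = (1/234)·K.
e_ss = 12/K_a = 23.4 ⇒ K_a = 20/39 ⇒ K = (20/39)/(1/234) = 120.

120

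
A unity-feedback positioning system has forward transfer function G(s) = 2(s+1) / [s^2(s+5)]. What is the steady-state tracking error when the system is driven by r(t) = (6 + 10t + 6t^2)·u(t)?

G(s) has two factors of s in the denominator, so the system is type 2. Taking each input component in turn:
  • 6: tracked with zero error.
  • 10t: tracked with zero error.
  • 6t^2: e_ss = 12/K_a with K_a=0.4 → 30.
Total e_ss = 30.

30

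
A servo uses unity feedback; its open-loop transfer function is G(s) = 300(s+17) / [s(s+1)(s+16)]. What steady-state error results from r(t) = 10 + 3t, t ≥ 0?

The open loop has one pole at the origin → type 1 system. Taking each input component in turn:
  • 10: tracked with zero error.
  • 3t: e_ss = 3/K_v with K_v=318.75 → 4/425.
Total e_ss = 4/425.

4/425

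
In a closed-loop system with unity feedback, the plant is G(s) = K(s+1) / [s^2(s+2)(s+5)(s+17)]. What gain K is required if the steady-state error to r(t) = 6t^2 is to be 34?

60

System type = 2 (two poles at s=0).
K_a = lim_{s→0} s^2·G(s) = K·1 / (2·5·17) = (1/170)·K.
e_ss = 12/K_a = 34 ⇒ K_a = 6/17 ⇒ K = (6/17)/(1/170) = 60.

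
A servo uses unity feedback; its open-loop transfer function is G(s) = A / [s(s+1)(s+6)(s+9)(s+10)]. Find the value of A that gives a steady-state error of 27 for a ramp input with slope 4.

One free integrator in G(s): this is a type 1 system.
K_v = lim_{s→0} s·G(s) = A / (1·6·9·10) = (1/540)·A.
e_ss = 4/K_v = 27 ⇒ K_v = 4/27 ⇒ A = (4/27)/(1/540) = 80.

80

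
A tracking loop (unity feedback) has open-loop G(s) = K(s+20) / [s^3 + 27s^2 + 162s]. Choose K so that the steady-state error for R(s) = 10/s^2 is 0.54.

Lowest-order denominator term is 162s, so the open loop has 1 pole at the origin → type 1 system.
K_v = lim_{s→0} s·G(s) = K·20 / 162 = (10/81)·K.
e_ss = 10/K_v = 0.54 ⇒ K_v = 500/27 ⇒ K = (500/27)/(10/81) = 150.

150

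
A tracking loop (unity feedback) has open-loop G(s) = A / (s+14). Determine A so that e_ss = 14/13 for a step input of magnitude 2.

System type = 0 (no poles at s=0).
K_p = lim_{s→0} G(s) = A / (14) = (1/14)·A.
e_ss = 2/(1 + K_p) = 14/13 ⇒ 1 + (1/14)·A = 13/7 ⇒ A = 12.

12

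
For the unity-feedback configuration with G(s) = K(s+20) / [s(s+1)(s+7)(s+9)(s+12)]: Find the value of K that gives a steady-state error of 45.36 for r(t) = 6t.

The open loop has one pole at the origin → type 1 system.
K_v = lim_{s→0} s·G(s) = K·20 / (1·7·9·12) = (5/189)·K.
e_ss = 6/K_v = 45.36 ⇒ K_v = 25/189 ⇒ K = (25/189)/(5/189) = 5.

5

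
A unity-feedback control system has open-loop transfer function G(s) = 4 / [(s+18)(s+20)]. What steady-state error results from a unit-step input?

90/91

System type = 0 (no poles at s=0).
K_p = lim_{s→0} G(s) = 4 / (18·20) = 1/90.
e_ss = 1/(1 + K_p) = 1/(91/90) = 90/91.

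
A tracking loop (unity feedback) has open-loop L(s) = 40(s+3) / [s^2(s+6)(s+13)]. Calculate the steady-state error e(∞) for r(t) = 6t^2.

7.8

The open loop has two poles at the origin → type 2 system.
K_a = lim_{s→0} s^2·L(s) = 40·3 / (6·13) = 20/13.
r(t) = 6t^2 gives R(s) = 12/s^3.
e_ss = 12/K_a = 12/(20/13) = 7.8.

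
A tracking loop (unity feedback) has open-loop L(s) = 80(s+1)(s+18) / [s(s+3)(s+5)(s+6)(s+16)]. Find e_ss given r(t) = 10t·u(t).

10

System type = 1 (one pole at s=0).
K_v = lim_{s→0} s·L(s) = 80·1·18 / (3·5·6·16) = 1.
e_ss = 10/K_v = 10/1 = 10.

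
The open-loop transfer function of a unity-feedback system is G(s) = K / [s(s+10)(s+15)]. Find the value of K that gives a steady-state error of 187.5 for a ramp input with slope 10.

8

The open loop has one pole at the origin → type 1 system.
K_v = lim_{s→0} s·G(s) = K / (10·15) = (1/150)·K.
e_ss = 10/K_v = 187.5 ⇒ K_v = 4/75 ⇒ K = (4/75)/(1/150) = 8.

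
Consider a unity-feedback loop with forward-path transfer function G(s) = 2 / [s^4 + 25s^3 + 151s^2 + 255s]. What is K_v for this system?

Factoring s from the denominator leaves a polynomial with constant term 255, so the system is type 1.
K_v = lim_{s→0} s·G(s) = 2 / 255 = 2/255.

2/255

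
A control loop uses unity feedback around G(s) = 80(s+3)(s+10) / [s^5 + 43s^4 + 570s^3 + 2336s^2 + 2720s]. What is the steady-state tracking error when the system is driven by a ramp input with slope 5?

17/3

Factoring s from the denominator leaves a polynomial with constant term 2720, so the system is type 1.
K_v = lim_{s→0} s·G(s) = 80·3·10 / 2720 = 15/17.
e_ss = 5/K_v = 5/(15/17) = 17/3.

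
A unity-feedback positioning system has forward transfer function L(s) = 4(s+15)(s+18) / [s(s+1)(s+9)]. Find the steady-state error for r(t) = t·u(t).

1/120

The open loop has one pole at the origin → type 1 system.
K_v = lim_{s→0} s·L(s) = 4·15·18 / (1·9) = 120.
e_ss = 1/K_v = 1/120.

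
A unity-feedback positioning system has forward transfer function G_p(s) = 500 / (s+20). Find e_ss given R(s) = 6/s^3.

G_p(s) has no factors of s in the denominator, so the system is type 0.
K_a = lim_{s→0} s^2·G_p(s) = 0; the steady-state error to this parabolic input grows without bound.

infinity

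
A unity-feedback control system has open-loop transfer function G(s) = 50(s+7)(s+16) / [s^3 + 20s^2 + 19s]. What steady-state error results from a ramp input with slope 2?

Factoring s from the denominator leaves a polynomial with constant term 19, so the system is type 1.
K_v = lim_{s→0} s·G(s) = 50·7·16 / 19 = 5600/19.
e_ss = 2/K_v = 2/(5600/19) = 19/2800.

19/2800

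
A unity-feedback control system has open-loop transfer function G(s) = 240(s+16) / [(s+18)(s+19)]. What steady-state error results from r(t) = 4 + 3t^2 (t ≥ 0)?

The open loop has no poles at the origin → type 0 system. Taking each input component in turn:
  • 4: e_ss = 4/(1+K_p) with K_p=640/57 → 228/697.
  • 3t^2: a type-0 system cannot track it, e_ss → ∞.
The unbounded component dominates.

infinity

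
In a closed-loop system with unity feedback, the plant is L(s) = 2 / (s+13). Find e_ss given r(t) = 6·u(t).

5.2

L(s) has no factors of s in the denominator, so the system is type 0.
K_p = lim_{s→0} L(s) = 2 / (13) = 2/13.
e_ss = 6/(1 + K_p) = 6/(15/13) = 5.2.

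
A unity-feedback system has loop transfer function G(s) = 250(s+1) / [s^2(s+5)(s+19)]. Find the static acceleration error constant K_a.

G(s) has two factors of s in the denominator, so the system is type 2.
K_a = lim_{s→0} s^2·G(s) = 250·1 / (5·19) = 50/19.

50/19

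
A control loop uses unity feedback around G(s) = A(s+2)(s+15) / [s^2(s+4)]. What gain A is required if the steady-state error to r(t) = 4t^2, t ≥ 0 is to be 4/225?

60

The open loop has two poles at the origin → type 2 system.
K_a = lim_{s→0} s^2·G(s) = A·2·15 / (4) = 7.5·A.
e_ss = 8/K_a = 4/225 ⇒ K_a = 450 ⇒ A = 450/7.5 = 60.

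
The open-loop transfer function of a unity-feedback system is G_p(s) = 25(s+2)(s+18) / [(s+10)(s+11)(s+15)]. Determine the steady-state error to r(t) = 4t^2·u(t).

infinity

G_p(s) has no factors of s in the denominator, so the system is type 0.
For a type-0 system K_a = 0, so e_ss to a parabolic input is unbounded.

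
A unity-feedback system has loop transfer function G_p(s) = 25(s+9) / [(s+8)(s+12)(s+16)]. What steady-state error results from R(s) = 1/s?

G_p(s) has no factors of s in the denominator, so the system is type 0.
K_p = lim_{s→0} G_p(s) = 25·9 / (8·12·16) = 75/512.
e_ss = 1/(1 + K_p) = 1/(587/512) = 512/587.

512/587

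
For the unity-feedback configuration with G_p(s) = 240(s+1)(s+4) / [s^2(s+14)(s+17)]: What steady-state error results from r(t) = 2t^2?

119/120

Two free integrators in G_p(s): this is a type 2 system.
K_a = lim_{s→0} s^2·G_p(s) = 240·1·4 / (14·17) = 480/119.
r(t) = 2t^2 gives R(s) = 4/s^3.
e_ss = 4/K_a = 4/(480/119) = 119/120.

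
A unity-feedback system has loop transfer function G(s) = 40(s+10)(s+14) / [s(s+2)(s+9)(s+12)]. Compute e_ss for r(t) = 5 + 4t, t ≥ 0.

The open loop has one pole at the origin → type 1 system. Treating each term separately:
  • 5: tracked with zero error.
  • 4t: e_ss = 4/K_v with K_v=700/27 → 27/175.
Total e_ss = 27/175.

27/175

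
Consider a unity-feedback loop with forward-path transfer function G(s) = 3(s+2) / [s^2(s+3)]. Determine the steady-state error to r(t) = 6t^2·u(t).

Two free integrators in G(s): this is a type 2 system.
K_a = lim_{s→0} s^2·G(s) = 3·2 / (3) = 2.
r(t) = 6t^2 gives R(s) = 12/s^3.
e_ss = 12/K_a = 12/2 = 6.

6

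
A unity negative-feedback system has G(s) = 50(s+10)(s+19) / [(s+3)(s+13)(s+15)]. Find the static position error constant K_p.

System type = 0 (no poles at s=0).
K_p = lim_{s→0} G(s) = 50·10·19 / (3·13·15) = 1900/117.

1900/117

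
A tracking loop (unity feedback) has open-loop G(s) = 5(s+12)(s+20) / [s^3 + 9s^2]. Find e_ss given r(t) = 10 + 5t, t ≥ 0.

Factoring s^2 from the denominator leaves a polynomial with constant term 9, so the system is type 2. By superposition:
  • 10: tracked with zero error.
  • 5t: tracked with zero error.
Total e_ss = 0.

0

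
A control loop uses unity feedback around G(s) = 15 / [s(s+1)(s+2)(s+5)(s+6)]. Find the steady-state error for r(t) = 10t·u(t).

40

One free integrator in G(s): this is a type 1 system.
K_v = lim_{s→0} s·G(s) = 15 / (1·2·5·6) = 0.25.
e_ss = 10/K_v = 10/0.25 = 40.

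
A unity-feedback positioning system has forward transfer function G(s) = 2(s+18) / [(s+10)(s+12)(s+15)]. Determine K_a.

System type = 0 (no poles at s=0).
K_a = lim_{s→0} s^2·G(s) = 0 (the extra factor of s kills the finite limit).

0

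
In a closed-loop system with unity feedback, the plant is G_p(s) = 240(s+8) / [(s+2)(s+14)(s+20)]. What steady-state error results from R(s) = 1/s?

7/31

The open loop has no poles at the origin → type 0 system.
K_p = lim_{s→0} G_p(s) = 240·8 / (2·14·20) = 24/7.
e_ss = 1/(1 + K_p) = 1/(31/7) = 7/31.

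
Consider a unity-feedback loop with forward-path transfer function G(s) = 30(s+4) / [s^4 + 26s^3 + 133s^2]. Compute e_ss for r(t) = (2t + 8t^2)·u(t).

Factoring s^2 from the denominator leaves a polynomial with constant term 133, so the system is type 2. Taking each input component in turn:
  • 2t: tracked with zero error.
  • 8t^2: e_ss = 16/K_a with K_a=120/133 → 266/15.
Total e_ss = 266/15.

266/15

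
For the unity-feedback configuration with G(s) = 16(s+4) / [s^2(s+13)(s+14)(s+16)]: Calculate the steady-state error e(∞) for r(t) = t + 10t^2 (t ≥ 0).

910

System type = 2 (two poles at s=0). Taking each input component in turn:
  • t: tracked with zero error.
  • 10t^2: e_ss = 20/K_a with K_a=2/91 → 910.
Total e_ss = 910.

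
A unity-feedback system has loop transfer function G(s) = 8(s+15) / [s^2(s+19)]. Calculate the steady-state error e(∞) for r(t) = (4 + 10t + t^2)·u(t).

19/60

G(s) has two factors of s in the denominator, so the system is type 2. By superposition:
  • 4: tracked with zero error.
  • 10t: tracked with zero error.
  • t^2: e_ss = 2/K_a with K_a=120/19 → 19/60.
Total e_ss = 19/60.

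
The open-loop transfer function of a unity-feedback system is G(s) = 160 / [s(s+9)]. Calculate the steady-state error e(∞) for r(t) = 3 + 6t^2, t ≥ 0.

infinity

One free integrator in G(s): this is a type 1 system. By superposition:
  • 3: tracked with zero error.
  • 6t^2: a type-1 system cannot track it, e_ss → ∞.
The unbounded component dominates.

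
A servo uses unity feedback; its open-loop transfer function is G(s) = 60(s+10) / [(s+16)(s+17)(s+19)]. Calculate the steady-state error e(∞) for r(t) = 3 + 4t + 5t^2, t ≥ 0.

infinity

The open loop has no poles at the origin → type 0 system. By superposition:
  • 3: e_ss = 3/(1+K_p) with K_p=75/646 → 1938/721.
  • 4t: a type-0 system cannot track it, e_ss → ∞.
  • 5t^2: a type-0 system cannot track it, e_ss → ∞.
The unbounded component dominates.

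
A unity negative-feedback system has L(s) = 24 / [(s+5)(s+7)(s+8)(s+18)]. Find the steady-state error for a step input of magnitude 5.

L(s) has no factors of s in the denominator, so the system is type 0.
K_p = lim_{s→0} L(s) = 24 / (5·7·8·18) = 1/210.
e_ss = 5/(1 + K_p) = 5/(211/210) = 1050/211.

1050/211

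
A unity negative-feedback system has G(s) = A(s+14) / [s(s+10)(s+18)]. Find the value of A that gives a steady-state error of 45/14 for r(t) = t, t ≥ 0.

4

The open loop has one pole at the origin → type 1 system.
K_v = lim_{s→0} s·G(s) = A·14 / (10·18) = (7/90)·A.
e_ss = 1/K_v = 45/14 ⇒ K_v = 14/45 ⇒ A = (14/45)/(7/90) = 4.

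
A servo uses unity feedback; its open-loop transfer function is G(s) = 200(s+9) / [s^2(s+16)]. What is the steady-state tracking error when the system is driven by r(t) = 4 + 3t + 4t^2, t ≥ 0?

16/225

The open loop has two poles at the origin → type 2 system. Treating each term separately:
  • 4: tracked with zero error.
  • 3t: tracked with zero error.
  • 4t^2: e_ss = 8/K_a with K_a=112.5 → 16/225.
Total e_ss = 16/225.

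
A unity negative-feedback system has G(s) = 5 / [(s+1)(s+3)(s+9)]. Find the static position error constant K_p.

5/27

G(s) has no factors of s in the denominator, so the system is type 0.
K_p = lim_{s→0} G(s) = 5 / (1·3·9) = 5/27.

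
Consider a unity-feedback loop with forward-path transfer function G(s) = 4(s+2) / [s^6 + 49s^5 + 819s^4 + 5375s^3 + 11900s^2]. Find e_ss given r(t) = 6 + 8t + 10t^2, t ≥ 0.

29750

The denominator has no term below 11900s^2 — 2 poles at s=0, type 2. Taking each input component in turn:
  • 6: tracked with zero error.
  • 8t: tracked with zero error.
  • 10t^2: e_ss = 20/K_a with K_a=2/2975 → 29750.
Total e_ss = 29750.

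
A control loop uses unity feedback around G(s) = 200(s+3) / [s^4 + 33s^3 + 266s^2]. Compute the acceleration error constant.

Factoring s^2 from the denominator leaves a polynomial with constant term 266, so the system is type 2.
K_a = lim_{s→0} s^2·G(s) = 200·3 / 266 = 300/133.

300/133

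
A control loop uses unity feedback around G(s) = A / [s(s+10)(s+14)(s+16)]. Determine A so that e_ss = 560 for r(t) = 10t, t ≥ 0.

40

G(s) has one factor of s in the denominator, so the system is type 1.
K_v = lim_{s→0} s·G(s) = A / (10·14·16) = (1/2240)·A.
e_ss = 10/K_v = 560 ⇒ K_v = 1/56 ⇒ A = (1/56)/(1/2240) = 40.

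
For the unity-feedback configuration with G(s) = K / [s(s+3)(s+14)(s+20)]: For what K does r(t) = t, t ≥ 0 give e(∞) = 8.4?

100

System type = 1 (one pole at s=0).
K_v = lim_{s→0} s·G(s) = K / (3·14·20) = (1/840)·K.
e_ss = 1/K_v = 8.4 ⇒ K_v = 5/42 ⇒ K = (5/42)/(1/840) = 100.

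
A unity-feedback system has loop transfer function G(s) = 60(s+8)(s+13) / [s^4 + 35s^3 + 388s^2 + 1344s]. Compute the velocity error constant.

Factoring s from the denominator leaves a polynomial with constant term 1344, so the system is type 1.
K_v = lim_{s→0} s·G(s) = 60·8·13 / 1344 = 65/14.

65/14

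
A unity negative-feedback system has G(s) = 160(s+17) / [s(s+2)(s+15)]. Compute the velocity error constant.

272/3

One free integrator in G(s): this is a type 1 system.
K_v = lim_{s→0} s·G(s) = 160·17 / (2·15) = 272/3.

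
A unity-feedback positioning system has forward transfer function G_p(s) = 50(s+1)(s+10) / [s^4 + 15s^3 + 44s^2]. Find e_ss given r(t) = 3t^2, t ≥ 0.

Factoring s^2 from the denominator leaves a polynomial with constant term 44, so the system is type 2.
K_a = lim_{s→0} s^2·G_p(s) = 50·1·10 / 44 = 125/11.
r(t) = 3t^2 gives R(s) = 6/s^3.
e_ss = 6/K_a = 6/(125/11) = 0.528.

0.528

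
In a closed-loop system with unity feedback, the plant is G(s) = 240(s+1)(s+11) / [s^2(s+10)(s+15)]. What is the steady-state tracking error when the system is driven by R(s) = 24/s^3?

15/11

Two free integrators in G(s): this is a type 2 system.
K_a = lim_{s→0} s^2·G(s) = 240·1·11 / (10·15) = 17.6.
r(t) = 12t^2 gives R(s) = 24/s^3.
e_ss = 24/K_a = 24/17.6 = 15/11.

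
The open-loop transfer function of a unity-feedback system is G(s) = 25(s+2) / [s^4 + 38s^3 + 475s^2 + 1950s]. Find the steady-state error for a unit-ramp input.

The denominator has no term below 1950s — 1 pole at s=0, type 1.
K_v = lim_{s→0} s·G(s) = 25·2 / 1950 = 1/39.
e_ss = 1/K_v = 1/(1/39) = 39.

39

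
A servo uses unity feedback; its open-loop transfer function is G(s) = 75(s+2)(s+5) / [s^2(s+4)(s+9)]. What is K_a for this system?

125/6

System type = 2 (two poles at s=0).
K_a = lim_{s→0} s^2·G(s) = 75·2·5 / (4·9) = 125/6.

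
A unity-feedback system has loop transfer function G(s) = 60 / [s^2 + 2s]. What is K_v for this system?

The denominator has no term below 2s — 1 pole at s=0, type 1.
K_v = lim_{s→0} s·G(s) = 60 / 2 = 30.

30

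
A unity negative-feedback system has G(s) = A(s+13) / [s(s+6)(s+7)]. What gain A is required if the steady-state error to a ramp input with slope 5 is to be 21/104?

The open loop has one pole at the origin → type 1 system.
K_v = lim_{s→0} s·G(s) = A·13 / (6·7) = (13/42)·A.
e_ss = 5/K_v = 21/104 ⇒ K_v = 520/21 ⇒ A = (520/21)/(13/42) = 80.

80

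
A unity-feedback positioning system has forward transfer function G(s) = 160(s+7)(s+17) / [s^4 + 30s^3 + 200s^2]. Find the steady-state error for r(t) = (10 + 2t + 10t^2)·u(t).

The denominator has no term below 200s^2 — 2 poles at s=0, type 2. By superposition:
  • 10: tracked with zero error.
  • 2t: tracked with zero error.
  • 10t^2: e_ss = 20/K_a with K_a=95.2 → 25/119.
Total e_ss = 25/119.

25/119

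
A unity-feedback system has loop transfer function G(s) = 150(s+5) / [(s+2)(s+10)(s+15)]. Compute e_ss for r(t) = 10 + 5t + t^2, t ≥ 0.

G(s) has no factors of s in the denominator, so the system is type 0. Taking each input component in turn:
  • 10: e_ss = 10/(1+K_p) with K_p=2.5 → 20/7.
  • 5t: a type-0 system cannot track it, e_ss → ∞.
  • t^2: a type-0 system cannot track it, e_ss → ∞.
The unbounded component dominates.

infinity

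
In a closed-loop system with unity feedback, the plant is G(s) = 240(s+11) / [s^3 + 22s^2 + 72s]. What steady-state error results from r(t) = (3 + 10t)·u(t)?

3/11

Lowest-order denominator term is 72s, so the open loop has 1 pole at the origin → type 1 system. Taking each input component in turn:
  • 3: tracked with zero error.
  • 10t: e_ss = 10/K_v with K_v=110/3 → 3/11.
Total e_ss = 3/11.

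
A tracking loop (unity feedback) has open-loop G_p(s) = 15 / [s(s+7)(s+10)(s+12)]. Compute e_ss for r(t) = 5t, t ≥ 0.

G_p(s) has one factor of s in the denominator, so the system is type 1.
K_v = lim_{s→0} s·G_p(s) = 15 / (7·10·12) = 1/56.
e_ss = 5/K_v = 5/(1/56) = 280.

280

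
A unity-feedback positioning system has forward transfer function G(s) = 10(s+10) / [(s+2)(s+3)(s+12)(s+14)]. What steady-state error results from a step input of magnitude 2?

The open loop has no poles at the origin → type 0 system.
K_p = lim_{s→0} G(s) = 10·10 / (2·3·12·14) = 25/252.
e_ss = 2/(1 + K_p) = 2/(277/252) = 504/277.

504/277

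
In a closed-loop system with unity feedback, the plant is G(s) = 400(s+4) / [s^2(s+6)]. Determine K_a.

800/3

System type = 2 (two poles at s=0).
K_a = lim_{s→0} s^2·G(s) = 400·4 / (6) = 800/3.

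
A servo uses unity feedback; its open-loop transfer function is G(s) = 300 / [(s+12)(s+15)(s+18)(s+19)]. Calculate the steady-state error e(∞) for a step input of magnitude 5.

5130/1031

No free integrators in G(s): this is a type 0 system.
K_p = lim_{s→0} G(s) = 300 / (12·15·18·19) = 5/1026.
e_ss = 5/(1 + K_p) = 5/(1031/1026) = 5130/1031.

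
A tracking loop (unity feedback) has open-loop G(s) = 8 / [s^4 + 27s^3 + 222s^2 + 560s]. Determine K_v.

1/70

The denominator has no term below 560s — 1 pole at s=0, type 1.
K_v = lim_{s→0} s·G(s) = 8 / 560 = 1/70.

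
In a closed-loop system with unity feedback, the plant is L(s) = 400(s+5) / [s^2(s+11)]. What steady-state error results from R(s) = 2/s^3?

Two free integrators in L(s): this is a type 2 system.
K_a = lim_{s→0} s^2·L(s) = 400·5 / (11) = 2000/11.
r(t) = t^2 gives R(s) = 2/s^3.
e_ss = 2/K_a = 2/(2000/11) = 0.011.

0.011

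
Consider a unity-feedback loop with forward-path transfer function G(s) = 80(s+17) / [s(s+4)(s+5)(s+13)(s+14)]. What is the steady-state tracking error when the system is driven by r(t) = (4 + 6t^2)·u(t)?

G(s) has one factor of s in the denominator, so the system is type 1. Treating each term separately:
  • 4: tracked with zero error.
  • 6t^2: a type-1 system cannot track it, e_ss → ∞.
The unbounded component dominates.

infinity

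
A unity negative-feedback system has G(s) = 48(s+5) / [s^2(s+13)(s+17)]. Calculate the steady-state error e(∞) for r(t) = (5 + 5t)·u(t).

0

G(s) has two factors of s in the denominator, so the system is type 2. By superposition:
  • 5: tracked with zero error.
  • 5t: tracked with zero error.
Total e_ss = 0.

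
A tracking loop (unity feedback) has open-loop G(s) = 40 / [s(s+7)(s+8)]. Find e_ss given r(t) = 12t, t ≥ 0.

The open loop has one pole at the origin → type 1 system.
K_v = lim_{s→0} s·G(s) = 40 / (7·8) = 5/7.
e_ss = 12/K_v = 12/(5/7) = 16.8.

16.8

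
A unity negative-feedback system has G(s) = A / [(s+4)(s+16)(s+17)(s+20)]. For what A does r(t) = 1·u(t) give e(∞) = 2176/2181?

50

G(s) has no factors of s in the denominator, so the system is type 0.
K_p = lim_{s→0} G(s) = A / (4·16·17·20) = (1/21760)·A.
e_ss = 1/(1 + K_p) = 2176/2181 ⇒ 1 + (1/21760)·A = 2181/2176 ⇒ A = 50.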